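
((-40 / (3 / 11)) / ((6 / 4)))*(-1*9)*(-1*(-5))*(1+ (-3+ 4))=8800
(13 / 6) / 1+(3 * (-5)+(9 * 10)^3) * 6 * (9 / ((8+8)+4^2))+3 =59048033/48 = 1230167.35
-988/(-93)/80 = 247/1860 = 0.13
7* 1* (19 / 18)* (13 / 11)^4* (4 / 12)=3798613/790614 = 4.80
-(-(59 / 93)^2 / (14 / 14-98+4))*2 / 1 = -6962/804357 = -0.01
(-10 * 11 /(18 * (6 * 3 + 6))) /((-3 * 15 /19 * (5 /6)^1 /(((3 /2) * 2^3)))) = 209/135 = 1.55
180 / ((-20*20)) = -9/20 = -0.45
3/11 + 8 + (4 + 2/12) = 821/66 = 12.44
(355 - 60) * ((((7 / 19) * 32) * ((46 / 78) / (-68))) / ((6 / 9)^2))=-284970/4199 = -67.87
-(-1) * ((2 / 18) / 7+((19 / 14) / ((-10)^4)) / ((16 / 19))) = 323249/20160000 = 0.02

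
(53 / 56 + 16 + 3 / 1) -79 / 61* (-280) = 1306857/3416 = 382.57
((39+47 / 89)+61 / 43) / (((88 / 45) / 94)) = 331426845/168388 = 1968.23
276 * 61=16836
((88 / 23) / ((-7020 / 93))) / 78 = -341/524745 = 0.00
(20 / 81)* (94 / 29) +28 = 67652/2349 = 28.80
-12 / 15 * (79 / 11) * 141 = -44556/55 = -810.11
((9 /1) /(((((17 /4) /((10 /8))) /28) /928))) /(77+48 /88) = 12862080/14501 = 886.98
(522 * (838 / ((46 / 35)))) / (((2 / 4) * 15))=1020684/23 = 44377.57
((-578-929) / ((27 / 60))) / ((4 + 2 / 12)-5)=12056/3 = 4018.67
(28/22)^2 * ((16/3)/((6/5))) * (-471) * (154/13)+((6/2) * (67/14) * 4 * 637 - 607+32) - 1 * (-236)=-1684073/429 = -3925.58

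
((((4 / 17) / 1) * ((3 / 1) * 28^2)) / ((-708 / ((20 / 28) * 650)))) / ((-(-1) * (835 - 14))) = -364000/823463 = -0.44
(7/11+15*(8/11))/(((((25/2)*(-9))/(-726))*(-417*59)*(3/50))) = -11176/221427 = -0.05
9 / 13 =0.69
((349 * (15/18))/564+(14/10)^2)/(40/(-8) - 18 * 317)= -209441/483150600 = 0.00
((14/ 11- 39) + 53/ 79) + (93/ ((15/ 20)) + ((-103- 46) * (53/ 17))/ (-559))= 87.77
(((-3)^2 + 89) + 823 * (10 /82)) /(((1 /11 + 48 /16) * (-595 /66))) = -2952279/414715 = -7.12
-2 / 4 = -1/2 = -0.50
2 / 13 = 0.15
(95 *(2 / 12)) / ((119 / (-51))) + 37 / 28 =-153/28 = -5.46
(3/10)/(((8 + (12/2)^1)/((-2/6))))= -1/140 = -0.01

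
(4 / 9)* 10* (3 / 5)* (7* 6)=112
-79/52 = -1.52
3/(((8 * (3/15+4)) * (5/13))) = 13/56 = 0.23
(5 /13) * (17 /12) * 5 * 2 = 425/78 = 5.45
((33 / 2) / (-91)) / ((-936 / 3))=11/18928 = 0.00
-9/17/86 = -9/1462 = -0.01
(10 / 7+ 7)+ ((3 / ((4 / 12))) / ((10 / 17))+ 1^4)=1731/70 = 24.73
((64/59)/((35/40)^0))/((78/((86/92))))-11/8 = -576649/423384 = -1.36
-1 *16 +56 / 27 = -376/27 = -13.93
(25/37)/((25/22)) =22/37 = 0.59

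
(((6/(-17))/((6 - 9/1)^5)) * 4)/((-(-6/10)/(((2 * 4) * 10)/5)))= 0.15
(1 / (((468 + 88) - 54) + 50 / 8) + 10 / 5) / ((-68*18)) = -2035/1244196 = 0.00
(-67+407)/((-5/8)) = -544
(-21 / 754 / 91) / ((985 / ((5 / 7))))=-3/13516958 = 0.00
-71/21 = -3.38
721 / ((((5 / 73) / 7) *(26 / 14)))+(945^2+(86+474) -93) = 60655997/65 = 933169.18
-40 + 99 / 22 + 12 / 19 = -1325/38 = -34.87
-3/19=-0.16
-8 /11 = -0.73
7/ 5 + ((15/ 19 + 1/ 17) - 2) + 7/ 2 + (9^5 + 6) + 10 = 190792057/3230 = 59068.75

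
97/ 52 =1.87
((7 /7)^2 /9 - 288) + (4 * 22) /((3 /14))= 1105/9 = 122.78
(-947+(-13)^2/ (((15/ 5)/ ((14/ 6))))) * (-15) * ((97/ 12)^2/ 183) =86327575/19764 = 4367.92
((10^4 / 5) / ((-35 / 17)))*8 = -54400/7 = -7771.43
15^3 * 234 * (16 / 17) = 12636000/17 = 743294.12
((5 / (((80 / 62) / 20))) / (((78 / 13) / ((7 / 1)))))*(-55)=-59675/12 = -4972.92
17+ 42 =59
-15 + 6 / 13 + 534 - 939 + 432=12.46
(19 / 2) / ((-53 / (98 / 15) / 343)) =-319333/795 = -401.68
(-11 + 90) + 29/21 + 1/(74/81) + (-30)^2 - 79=1402447/1554 = 902.48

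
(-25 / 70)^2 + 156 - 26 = 25505/196 = 130.13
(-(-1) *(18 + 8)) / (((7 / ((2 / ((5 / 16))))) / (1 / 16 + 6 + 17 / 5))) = 39364/175 = 224.94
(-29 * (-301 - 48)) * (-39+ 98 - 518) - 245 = -4645784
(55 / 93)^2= 3025/8649 = 0.35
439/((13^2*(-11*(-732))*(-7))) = -439/9525516 = 0.00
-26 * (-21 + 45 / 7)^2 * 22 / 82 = -2975544/2009 = -1481.11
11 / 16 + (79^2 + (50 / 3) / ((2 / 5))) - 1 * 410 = 281921/48 = 5873.35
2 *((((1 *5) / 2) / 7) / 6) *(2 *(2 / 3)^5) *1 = 160/5103 = 0.03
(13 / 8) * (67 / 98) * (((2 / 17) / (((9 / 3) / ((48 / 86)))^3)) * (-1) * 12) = -0.01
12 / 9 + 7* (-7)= -47.67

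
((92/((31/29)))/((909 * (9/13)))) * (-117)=-450892/28179 = -16.00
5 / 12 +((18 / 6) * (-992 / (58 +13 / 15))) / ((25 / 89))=-9513029/52980 = -179.56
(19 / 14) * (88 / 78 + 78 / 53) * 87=1480537/4823 = 306.97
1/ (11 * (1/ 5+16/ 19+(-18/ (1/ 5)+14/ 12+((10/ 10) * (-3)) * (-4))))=-570/475211 = 0.00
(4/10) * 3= 6/5 = 1.20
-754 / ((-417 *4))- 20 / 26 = -3439/10842 = -0.32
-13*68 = -884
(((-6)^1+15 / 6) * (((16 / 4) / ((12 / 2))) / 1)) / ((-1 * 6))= 7/18 = 0.39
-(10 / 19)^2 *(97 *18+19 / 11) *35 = -67287500/3971 = -16944.72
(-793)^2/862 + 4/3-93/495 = 34641001/47410 = 730.67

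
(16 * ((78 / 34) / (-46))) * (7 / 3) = -728/391 = -1.86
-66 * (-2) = 132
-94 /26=-47/13 = -3.62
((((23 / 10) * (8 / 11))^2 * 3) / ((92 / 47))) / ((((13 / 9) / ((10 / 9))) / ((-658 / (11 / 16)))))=-273138432/86515 = -3157.12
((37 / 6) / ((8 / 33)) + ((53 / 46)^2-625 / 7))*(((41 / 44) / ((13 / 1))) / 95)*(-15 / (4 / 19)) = 455619921/135559424 = 3.36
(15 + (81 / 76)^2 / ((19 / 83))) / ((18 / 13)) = 9493133/658464 = 14.42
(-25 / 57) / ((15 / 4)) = -20/171 = -0.12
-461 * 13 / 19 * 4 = -1261.68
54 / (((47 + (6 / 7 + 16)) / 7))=882/149 = 5.92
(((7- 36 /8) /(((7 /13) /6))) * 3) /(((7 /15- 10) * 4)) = -675/308 = -2.19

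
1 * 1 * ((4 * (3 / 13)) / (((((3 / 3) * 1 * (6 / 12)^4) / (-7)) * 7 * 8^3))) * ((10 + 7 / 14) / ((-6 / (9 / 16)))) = 189/6656 = 0.03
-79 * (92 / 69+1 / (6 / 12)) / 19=-790/57 = -13.86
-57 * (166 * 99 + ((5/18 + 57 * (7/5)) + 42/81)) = -84719879/90 = -941331.99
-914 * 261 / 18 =-13253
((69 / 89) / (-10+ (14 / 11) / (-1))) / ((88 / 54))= -1863/44144 = -0.04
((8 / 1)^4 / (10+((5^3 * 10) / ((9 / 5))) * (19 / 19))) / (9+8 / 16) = 0.61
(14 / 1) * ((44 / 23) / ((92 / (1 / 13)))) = 154/6877 = 0.02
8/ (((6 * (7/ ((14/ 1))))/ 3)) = 8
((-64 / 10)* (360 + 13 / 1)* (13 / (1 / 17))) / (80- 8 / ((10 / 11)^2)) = -6594640/879 = -7502.43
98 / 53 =1.85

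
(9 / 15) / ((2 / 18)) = 27/5 = 5.40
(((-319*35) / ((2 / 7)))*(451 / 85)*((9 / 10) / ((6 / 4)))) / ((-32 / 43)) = 909395949/5440 = 167168.37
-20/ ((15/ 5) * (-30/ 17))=3.78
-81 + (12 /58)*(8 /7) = -16395/203 = -80.76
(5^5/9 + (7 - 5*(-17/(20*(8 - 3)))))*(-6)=-63913/30 = -2130.43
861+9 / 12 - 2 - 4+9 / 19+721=119869/76 = 1577.22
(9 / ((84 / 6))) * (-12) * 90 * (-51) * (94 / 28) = 5824710/49 = 118871.63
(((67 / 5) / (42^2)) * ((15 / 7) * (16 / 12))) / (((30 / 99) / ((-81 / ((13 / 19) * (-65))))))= 378081/2898350 = 0.13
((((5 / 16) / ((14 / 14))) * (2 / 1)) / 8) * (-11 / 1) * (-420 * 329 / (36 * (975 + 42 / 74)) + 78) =-9385585/147456 = -63.65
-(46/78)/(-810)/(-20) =-23/631800 = 0.00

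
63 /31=2.03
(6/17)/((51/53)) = 106/289 = 0.37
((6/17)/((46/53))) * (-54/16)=-4293/3128 = -1.37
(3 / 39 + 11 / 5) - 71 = -4467/65 = -68.72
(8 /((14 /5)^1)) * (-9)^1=-180/7 = -25.71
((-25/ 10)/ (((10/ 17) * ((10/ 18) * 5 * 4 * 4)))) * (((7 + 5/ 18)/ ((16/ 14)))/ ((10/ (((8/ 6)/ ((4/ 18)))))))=-46767/128000 = -0.37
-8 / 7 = -1.14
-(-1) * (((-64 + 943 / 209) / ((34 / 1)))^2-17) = -703839523/50495236 = -13.94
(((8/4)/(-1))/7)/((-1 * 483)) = 2/3381 = 0.00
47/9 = 5.22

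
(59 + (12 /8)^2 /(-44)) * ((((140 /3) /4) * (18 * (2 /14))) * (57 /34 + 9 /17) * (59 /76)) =688640625/227392 = 3028.43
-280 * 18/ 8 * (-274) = 172620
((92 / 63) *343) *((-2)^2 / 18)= 9016/81 = 111.31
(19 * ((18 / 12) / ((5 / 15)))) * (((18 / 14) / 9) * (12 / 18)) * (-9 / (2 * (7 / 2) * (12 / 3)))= -513/196 = -2.62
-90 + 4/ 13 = -1166/13 = -89.69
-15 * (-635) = 9525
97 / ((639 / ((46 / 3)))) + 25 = 52387/1917 = 27.33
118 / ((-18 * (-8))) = 59/72 = 0.82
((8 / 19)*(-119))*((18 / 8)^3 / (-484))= 86751/73568 = 1.18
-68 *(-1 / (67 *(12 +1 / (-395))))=26860/317513 = 0.08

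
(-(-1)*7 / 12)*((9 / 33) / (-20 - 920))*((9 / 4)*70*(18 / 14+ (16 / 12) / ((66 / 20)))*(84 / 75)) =-57379/1137400 = -0.05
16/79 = 0.20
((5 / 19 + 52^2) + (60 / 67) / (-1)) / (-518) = -3441387/659414 = -5.22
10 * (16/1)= 160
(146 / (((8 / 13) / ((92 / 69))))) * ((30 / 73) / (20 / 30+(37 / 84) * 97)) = 728/243 = 3.00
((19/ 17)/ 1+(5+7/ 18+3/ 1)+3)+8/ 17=3971/306 = 12.98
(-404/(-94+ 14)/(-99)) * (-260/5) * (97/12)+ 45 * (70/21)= 1018361/5940 = 171.44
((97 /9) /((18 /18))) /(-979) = -97/8811 = -0.01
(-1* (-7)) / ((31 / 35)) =245/31 = 7.90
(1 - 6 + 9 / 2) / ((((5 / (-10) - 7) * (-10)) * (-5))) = 1/750 = 0.00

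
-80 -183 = -263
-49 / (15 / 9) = -147/5 = -29.40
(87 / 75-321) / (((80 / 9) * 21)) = -5997/3500 = -1.71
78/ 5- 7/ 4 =277/20 = 13.85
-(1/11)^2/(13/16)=-16/1573 = -0.01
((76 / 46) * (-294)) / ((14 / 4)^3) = -1824/161 = -11.33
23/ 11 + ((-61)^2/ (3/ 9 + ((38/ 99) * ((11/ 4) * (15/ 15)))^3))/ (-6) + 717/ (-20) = -861078521/1936660 = -444.62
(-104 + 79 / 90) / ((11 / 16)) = -74248/495 = -150.00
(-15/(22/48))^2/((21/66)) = 259200/77 = 3366.23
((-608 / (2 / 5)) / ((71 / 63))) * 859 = -82257840/71 = -1158561.13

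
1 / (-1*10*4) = -1/40 = -0.02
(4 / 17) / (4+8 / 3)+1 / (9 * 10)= 71/1530 = 0.05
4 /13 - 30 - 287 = -316.69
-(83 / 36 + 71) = -2639/36 = -73.31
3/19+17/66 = 521/1254 = 0.42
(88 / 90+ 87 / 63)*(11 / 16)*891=809127/560 = 1444.87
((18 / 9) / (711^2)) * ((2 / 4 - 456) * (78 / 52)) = -911/337014 = 0.00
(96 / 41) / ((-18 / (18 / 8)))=-12/41 = -0.29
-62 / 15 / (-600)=31/4500 = 0.01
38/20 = 19/10 = 1.90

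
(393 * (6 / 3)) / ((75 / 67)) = 17554/25 = 702.16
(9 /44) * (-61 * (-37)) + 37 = 21941/44 = 498.66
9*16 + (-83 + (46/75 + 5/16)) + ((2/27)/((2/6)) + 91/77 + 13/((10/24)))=3743383/39600 = 94.53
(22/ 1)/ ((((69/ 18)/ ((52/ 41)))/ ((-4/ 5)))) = -27456/4715 = -5.82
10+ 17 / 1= 27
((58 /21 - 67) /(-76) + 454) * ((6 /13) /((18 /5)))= 14695/252 = 58.31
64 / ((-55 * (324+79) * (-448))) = 1/155155 = 0.00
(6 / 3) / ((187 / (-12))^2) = 288/34969 = 0.01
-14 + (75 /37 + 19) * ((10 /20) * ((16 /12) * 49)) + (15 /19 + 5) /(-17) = 24112660/35853 = 672.54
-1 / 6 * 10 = -5/3 = -1.67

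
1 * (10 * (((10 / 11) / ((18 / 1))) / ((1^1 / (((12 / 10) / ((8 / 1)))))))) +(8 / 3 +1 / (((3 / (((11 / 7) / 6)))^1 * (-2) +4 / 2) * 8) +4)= 6.74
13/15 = 0.87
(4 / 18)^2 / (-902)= -2/36531 = 0.00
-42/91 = -6/13 = -0.46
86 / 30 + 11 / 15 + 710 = 3568/5 = 713.60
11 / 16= 0.69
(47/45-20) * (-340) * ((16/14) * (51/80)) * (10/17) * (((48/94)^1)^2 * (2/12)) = 1856128/15463 = 120.04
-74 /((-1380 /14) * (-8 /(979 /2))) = -253561/5520 = -45.93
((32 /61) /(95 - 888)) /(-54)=16/1306071 = 0.00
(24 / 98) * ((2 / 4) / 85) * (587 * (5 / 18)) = 587/2499 = 0.23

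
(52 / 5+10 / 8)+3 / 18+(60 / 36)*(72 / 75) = 161/12 = 13.42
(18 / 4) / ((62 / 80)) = 180/31 = 5.81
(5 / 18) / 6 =5/108 = 0.05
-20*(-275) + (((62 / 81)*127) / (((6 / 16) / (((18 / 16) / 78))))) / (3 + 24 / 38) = 399688303/72657 = 5501.03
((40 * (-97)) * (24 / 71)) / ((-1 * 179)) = 93120/12709 = 7.33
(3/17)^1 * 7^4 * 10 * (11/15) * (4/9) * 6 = 422576/51 = 8285.80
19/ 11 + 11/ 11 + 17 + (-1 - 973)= -10497/11 = -954.27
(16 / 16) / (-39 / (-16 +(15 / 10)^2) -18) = -0.07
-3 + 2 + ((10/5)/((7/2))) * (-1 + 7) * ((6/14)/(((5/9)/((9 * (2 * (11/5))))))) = 127079/1225 = 103.74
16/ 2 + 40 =48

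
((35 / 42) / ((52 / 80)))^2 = 2500/1521 = 1.64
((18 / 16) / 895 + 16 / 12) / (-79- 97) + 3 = 11312773/3780480 = 2.99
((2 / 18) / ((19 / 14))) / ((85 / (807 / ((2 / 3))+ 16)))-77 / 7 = -142714/14535 = -9.82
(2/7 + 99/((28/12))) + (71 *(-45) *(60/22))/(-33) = 259829/847 = 306.76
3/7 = 0.43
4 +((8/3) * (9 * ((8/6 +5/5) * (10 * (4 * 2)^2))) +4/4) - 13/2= 71677/2 = 35838.50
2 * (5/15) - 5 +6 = 5/3 = 1.67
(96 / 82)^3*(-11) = -1216512/68921 = -17.65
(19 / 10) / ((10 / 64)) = 304/25 = 12.16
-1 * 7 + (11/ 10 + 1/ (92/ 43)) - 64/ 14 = -32213/3220 = -10.00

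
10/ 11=0.91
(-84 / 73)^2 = 7056/5329 = 1.32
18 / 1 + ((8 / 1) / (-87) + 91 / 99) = 54053/2871 = 18.83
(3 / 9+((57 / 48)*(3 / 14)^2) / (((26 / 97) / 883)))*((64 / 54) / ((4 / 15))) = 220102495/275184 = 799.84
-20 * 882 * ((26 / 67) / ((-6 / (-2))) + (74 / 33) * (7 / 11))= -27454.02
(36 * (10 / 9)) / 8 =5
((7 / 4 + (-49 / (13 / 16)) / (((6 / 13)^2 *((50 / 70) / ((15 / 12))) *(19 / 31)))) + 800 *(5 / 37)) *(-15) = 88388015/8436 = 10477.48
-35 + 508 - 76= 397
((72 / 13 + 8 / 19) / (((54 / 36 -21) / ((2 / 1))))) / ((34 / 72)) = -70656/54587 = -1.29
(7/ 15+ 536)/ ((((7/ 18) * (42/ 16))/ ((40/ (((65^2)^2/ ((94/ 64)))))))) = 116372/67283125 = 0.00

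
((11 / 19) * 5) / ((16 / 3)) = 165/304 = 0.54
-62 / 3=-20.67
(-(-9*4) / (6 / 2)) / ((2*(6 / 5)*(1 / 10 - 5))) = -50/49 = -1.02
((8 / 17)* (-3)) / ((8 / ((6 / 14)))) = -9/119 = -0.08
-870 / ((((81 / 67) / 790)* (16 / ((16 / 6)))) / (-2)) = 15349700/81 = 189502.47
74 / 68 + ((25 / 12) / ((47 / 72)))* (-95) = -482761/1598 = -302.10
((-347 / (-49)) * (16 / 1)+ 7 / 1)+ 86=10109/49 = 206.31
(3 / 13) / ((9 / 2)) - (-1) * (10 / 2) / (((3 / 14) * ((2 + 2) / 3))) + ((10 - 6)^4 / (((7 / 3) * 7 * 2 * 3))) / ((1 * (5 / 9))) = 425261/19110 = 22.25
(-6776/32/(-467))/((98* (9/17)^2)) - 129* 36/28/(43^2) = -6666965/91087416 = -0.07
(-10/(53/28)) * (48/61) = -13440/3233 = -4.16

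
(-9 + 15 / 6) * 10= -65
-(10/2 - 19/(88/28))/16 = 23/352 = 0.07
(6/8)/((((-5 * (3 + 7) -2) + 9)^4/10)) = 15/6837602 = 0.00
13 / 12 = 1.08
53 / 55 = 0.96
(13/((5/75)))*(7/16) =1365/16 = 85.31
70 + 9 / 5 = 359/5 = 71.80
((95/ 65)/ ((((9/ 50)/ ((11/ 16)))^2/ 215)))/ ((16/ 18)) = 308928125/59904 = 5157.05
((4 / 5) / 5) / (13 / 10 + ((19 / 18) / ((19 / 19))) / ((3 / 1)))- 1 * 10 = -9.90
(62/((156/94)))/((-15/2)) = -2914/585 = -4.98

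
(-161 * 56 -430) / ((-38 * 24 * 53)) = 4723/24168 = 0.20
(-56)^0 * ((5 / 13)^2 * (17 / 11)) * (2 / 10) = 0.05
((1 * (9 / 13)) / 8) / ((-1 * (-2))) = 9/208 = 0.04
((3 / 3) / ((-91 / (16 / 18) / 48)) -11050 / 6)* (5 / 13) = -2514515/3549 = -708.51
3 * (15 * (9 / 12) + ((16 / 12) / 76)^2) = 146209/4332 = 33.75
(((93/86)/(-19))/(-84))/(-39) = -31/1784328 = 0.00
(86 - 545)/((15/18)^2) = -16524/25 = -660.96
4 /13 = 0.31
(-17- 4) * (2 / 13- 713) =194607/13 = 14969.77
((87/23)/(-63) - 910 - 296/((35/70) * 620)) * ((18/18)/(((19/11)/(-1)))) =750234419/1422435 = 527.43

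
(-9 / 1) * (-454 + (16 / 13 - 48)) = 58590/13 = 4506.92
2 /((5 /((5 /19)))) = 2/19 = 0.11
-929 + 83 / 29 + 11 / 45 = -1208291/1305 = -925.89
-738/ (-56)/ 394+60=662289/11032 = 60.03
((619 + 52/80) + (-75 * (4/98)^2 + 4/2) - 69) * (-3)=-79596759/48020 = -1657.58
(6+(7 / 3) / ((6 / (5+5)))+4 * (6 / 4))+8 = 215/9 = 23.89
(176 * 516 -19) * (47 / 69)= 4267459/69 = 61847.23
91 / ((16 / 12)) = 273/4 = 68.25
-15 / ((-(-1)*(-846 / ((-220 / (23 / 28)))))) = -15400/3243 = -4.75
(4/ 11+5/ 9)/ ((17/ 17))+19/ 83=9434/8217 = 1.15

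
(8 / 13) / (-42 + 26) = -0.04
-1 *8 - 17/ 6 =-65/6 = -10.83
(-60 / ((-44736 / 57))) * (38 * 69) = 373635/1864 = 200.45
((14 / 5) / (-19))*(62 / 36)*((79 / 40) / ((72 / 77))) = -1320011/2462400 = -0.54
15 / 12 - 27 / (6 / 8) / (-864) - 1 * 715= -17129/24 = -713.71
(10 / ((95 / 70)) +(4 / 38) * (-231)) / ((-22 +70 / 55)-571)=154/5377 = 0.03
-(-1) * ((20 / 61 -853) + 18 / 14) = -363542/427 = -851.39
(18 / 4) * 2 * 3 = 27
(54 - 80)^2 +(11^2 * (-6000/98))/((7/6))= -1946132/343 = -5673.85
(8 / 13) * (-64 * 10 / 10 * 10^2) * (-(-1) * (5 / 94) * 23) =-2944000/611 = -4818.33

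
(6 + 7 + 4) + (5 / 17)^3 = 83646/4913 = 17.03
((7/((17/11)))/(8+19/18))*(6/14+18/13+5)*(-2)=-245520/36023 = -6.82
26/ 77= 0.34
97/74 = 1.31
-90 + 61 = -29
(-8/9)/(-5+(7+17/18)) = -16/53 = -0.30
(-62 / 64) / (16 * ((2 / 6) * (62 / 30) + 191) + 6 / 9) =-1395/4417472 = 0.00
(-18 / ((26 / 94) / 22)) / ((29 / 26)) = -37224/29 = -1283.59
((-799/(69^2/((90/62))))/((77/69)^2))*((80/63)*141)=-45063600/1286593 = -35.03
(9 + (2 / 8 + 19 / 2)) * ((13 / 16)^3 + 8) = 2622375/16384 = 160.06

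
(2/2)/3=1/3 = 0.33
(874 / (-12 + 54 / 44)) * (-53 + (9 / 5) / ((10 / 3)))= 25217522/5925 = 4256.12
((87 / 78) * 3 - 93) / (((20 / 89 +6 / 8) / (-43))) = 17841474/4511 = 3955.10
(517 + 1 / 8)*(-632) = -326823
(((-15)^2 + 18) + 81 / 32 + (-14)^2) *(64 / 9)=28258/9 = 3139.78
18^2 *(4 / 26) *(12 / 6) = 1296/13 = 99.69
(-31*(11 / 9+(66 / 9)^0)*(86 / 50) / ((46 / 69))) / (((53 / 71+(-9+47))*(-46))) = 94643/949095 = 0.10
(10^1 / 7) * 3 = 30/7 = 4.29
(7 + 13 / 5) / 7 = 1.37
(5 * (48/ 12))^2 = 400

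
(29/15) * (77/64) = 2.33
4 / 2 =2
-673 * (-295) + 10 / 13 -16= 2580757/13 = 198519.77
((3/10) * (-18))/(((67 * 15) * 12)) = -3/6700 = 0.00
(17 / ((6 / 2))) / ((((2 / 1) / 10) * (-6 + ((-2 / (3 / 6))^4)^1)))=17/150 = 0.11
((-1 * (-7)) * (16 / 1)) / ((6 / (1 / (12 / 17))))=238/9 = 26.44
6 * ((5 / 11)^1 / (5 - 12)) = -30/77 = -0.39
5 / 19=0.26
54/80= 0.68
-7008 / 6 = -1168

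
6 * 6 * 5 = 180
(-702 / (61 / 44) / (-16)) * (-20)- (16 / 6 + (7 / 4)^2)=-1870055/2928 = -638.68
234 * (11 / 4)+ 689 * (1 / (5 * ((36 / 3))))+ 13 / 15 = 13117/20 = 655.85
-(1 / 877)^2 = -1/769129 = 0.00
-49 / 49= -1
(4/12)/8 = 1/24 = 0.04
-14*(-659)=9226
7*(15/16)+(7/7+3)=169/16 = 10.56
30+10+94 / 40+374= 8327/20 = 416.35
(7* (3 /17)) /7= 3/17 = 0.18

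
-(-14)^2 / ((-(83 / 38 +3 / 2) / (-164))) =-43624/5 = -8724.80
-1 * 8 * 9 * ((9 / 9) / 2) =-36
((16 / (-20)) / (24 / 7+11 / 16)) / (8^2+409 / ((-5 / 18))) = 32/231883 = 0.00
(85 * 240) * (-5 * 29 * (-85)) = 251430000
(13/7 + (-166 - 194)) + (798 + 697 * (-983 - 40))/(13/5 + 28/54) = -674115632/2947 = -228746.40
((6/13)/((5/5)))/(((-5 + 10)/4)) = 0.37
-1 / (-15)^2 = -1/225 = 0.00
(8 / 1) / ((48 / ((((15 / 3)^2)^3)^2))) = 244140625/6 = 40690104.17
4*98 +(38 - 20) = 410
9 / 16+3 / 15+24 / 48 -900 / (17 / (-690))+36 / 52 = 645874561/17680 = 36531.37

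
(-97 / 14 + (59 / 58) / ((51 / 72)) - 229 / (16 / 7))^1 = -5835225/55216 = -105.68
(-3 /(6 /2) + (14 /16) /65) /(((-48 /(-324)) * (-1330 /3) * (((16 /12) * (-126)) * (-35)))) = 729/285376000 = 0.00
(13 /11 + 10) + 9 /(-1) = 24/11 = 2.18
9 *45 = 405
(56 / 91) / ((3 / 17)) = 136/39 = 3.49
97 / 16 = 6.06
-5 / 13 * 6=-30/13 = -2.31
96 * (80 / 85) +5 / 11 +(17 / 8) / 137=18614355/204952 = 90.82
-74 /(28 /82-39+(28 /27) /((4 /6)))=27306/13691 = 1.99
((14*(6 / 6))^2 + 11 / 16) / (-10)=-19.67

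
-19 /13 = -1.46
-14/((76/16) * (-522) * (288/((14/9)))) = 49/1606716 = 0.00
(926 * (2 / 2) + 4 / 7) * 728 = 674544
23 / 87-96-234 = -28687/87 = -329.74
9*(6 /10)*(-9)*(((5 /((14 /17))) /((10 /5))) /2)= -4131/56 = -73.77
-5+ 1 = -4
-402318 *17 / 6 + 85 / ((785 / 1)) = -178964440/157 = -1139900.89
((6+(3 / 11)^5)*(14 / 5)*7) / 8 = 47360901/3221020 = 14.70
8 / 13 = 0.62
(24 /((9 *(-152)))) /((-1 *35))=1/1995 = 0.00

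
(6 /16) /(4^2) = 0.02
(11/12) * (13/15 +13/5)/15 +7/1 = 4868/675 = 7.21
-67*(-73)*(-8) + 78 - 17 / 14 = -546717/14 = -39051.21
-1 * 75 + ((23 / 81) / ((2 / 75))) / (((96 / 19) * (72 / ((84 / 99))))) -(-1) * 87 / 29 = -221632837/3079296 = -71.98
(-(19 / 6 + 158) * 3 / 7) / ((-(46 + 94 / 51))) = 49317/34160 = 1.44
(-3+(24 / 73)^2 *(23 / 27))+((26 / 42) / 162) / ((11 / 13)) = -579003185/199421838 = -2.90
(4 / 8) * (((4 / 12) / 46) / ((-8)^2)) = 1/17664 = 0.00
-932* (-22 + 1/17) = 347636/17 = 20449.18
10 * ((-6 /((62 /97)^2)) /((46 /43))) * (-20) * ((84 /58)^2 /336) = 637224525/37177246 = 17.14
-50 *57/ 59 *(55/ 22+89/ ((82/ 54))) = -7140675/2419 = -2951.91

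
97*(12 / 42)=194/7 = 27.71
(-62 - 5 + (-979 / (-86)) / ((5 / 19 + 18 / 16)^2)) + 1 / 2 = -60.59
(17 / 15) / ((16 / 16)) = 17/15 = 1.13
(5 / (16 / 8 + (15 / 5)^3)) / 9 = 5/261 = 0.02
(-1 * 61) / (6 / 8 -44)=244/173 = 1.41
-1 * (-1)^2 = -1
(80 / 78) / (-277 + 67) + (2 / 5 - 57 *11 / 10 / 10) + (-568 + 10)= -563.87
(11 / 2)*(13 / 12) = 143/24 = 5.96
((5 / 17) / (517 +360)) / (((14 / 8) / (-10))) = -200/104363 = 0.00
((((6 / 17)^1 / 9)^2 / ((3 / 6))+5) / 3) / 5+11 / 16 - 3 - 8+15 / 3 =-3108067/624240 = -4.98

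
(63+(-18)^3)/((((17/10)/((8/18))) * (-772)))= 6410/3281 = 1.95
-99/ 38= -2.61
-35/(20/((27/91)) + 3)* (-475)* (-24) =-10773000/1901 = -5667.02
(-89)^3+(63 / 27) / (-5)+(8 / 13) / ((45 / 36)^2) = -687344846/975 = -704969.07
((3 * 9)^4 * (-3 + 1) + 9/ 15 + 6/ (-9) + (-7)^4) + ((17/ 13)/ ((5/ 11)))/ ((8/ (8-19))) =-330871327/312 = -1060485.02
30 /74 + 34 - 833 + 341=-16931/37 = -457.59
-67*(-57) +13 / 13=3820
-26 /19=-1.37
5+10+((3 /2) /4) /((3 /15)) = 135/8 = 16.88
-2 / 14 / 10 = -1/70 = -0.01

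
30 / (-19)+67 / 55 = -377/1045 = -0.36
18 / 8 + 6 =33/4 = 8.25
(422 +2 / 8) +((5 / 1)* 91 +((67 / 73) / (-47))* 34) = 12030267/13724 = 876.59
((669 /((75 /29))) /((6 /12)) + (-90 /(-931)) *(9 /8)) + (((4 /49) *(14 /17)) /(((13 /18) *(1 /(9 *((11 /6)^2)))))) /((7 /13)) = 827274197/1582700 = 522.70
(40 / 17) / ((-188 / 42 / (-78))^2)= 26830440/37553 = 714.47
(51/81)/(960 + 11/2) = 34/52137 = 0.00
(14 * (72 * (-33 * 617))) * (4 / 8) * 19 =-194976936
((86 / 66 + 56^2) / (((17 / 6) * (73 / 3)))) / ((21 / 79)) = 16357898/95557 = 171.18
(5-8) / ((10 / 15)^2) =-27/4 = -6.75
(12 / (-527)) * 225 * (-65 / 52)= 3375/527 = 6.40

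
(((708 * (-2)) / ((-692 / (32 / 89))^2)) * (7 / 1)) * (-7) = 4440576/237067609 = 0.02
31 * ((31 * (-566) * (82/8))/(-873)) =11150483/1746 = 6386.30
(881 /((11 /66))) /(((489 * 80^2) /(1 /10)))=881/5216000 = 0.00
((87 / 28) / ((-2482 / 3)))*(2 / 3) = -87/34748 = 0.00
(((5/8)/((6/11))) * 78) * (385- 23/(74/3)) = 20321015/592 = 34326.04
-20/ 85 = -4/17 = -0.24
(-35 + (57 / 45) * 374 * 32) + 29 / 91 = 20645332/1365 = 15124.79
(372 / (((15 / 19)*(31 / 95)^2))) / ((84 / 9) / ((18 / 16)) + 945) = 3703860/797909 = 4.64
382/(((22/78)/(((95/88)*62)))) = 21937305/242 = 90650.02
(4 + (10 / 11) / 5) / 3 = 1.39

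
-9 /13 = -0.69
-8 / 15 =-0.53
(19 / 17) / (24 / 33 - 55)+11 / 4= 2.73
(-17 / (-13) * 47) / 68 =47/52 = 0.90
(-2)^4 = 16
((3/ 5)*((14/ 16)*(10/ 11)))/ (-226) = -21/9944 = 0.00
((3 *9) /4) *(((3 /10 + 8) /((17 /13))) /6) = 9711/1360 = 7.14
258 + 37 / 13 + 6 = 3469/13 = 266.85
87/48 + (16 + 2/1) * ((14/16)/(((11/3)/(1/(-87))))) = 8999/5104 = 1.76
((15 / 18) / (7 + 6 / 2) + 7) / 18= 85/216 = 0.39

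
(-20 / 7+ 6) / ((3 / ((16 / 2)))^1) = 176/21 = 8.38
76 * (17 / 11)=1292/11 = 117.45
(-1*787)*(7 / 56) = -787/8 = -98.38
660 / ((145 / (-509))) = -67188/29 = -2316.83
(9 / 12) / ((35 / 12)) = 9/35 = 0.26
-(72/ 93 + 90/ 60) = -141/62 = -2.27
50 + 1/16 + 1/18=7217/144 = 50.12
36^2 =1296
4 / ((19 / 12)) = 48/19 = 2.53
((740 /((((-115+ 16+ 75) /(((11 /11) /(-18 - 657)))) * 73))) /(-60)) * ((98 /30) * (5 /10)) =-1813/106434000 = 0.00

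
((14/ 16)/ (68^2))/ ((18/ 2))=7/332928 = 0.00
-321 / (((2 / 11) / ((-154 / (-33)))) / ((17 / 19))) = -140063/19 = -7371.74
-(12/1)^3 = -1728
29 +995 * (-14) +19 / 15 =-13899.73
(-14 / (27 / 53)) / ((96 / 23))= -6.58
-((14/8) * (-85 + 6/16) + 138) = 323/32 = 10.09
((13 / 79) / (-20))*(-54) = 351/790 = 0.44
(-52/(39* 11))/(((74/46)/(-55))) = 460/111 = 4.14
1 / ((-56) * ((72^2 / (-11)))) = 11/290304 = 0.00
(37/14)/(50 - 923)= -37/12222 = 0.00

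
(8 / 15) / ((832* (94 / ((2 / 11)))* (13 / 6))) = 1/1747460 = 0.00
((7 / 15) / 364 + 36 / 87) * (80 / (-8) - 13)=-215947/22620 = -9.55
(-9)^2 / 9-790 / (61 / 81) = -63441/61 = -1040.02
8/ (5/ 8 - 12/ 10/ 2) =320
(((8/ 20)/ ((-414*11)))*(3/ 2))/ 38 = -1/288420 = 0.00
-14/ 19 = -0.74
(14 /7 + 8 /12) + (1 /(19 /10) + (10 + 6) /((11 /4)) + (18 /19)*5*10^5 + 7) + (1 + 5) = 297013801/627 = 473706.22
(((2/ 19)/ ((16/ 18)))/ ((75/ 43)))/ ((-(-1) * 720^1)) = 43/456000 = 0.00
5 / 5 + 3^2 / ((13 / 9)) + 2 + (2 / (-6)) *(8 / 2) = 308/39 = 7.90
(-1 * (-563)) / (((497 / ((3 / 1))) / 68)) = 114852/497 = 231.09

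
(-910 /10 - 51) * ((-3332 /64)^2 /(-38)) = 49266119/4864 = 10128.73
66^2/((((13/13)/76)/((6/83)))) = 23931.76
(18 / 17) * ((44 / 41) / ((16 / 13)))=1287/1394 = 0.92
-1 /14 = -0.07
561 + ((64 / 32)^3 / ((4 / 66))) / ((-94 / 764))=-24057/47 = -511.85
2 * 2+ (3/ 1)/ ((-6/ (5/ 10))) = 15/4 = 3.75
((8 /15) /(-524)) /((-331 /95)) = 38/130083 = 0.00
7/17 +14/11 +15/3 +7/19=25059/3553 = 7.05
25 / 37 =0.68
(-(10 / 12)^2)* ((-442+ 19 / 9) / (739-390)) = 98975/113076 = 0.88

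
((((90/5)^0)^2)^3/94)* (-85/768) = -85/72192 = 0.00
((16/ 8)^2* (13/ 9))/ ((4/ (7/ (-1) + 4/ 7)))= -65/7 = -9.29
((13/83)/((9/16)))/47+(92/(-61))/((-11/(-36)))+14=213672506/23558139 = 9.07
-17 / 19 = -0.89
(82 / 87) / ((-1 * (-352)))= 41/15312 = 0.00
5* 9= 45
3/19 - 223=-4234/19 = -222.84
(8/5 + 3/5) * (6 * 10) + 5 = 137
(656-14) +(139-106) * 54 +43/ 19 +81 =47638/19 = 2507.26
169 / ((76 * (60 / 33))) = 1859/1520 = 1.22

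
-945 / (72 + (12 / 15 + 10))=-525/46 = -11.41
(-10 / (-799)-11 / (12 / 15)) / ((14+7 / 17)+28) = -43905/135548 = -0.32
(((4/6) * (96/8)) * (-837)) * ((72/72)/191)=-6696/191 = -35.06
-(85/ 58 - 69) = 3917/58 = 67.53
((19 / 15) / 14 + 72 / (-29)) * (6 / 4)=-14569/4060 = -3.59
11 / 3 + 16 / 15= 71/15 = 4.73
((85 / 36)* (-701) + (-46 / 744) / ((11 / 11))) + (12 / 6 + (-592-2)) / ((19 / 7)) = -9930395/5301 = -1873.31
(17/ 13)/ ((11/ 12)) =204/143 = 1.43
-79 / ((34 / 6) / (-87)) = 20619/17 = 1212.88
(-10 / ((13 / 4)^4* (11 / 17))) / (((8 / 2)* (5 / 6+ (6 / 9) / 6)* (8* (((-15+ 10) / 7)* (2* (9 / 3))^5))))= 7/8482617 = 0.00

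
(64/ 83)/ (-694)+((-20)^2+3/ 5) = 57688243/144005 = 400.60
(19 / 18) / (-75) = -19/1350 = -0.01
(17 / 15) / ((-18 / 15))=-17/18 = -0.94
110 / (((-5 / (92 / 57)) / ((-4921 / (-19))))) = -524216/57 = -9196.77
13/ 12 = 1.08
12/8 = 3/2 = 1.50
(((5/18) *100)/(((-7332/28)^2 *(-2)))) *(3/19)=-6125/191513673 = 0.00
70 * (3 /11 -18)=-13650/11 = -1240.91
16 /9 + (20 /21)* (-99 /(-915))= 7228/3843 = 1.88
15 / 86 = 0.17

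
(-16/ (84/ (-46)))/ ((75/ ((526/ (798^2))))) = 24196/250741575 = 0.00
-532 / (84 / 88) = -1672/3 = -557.33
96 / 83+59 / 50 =9697/4150 = 2.34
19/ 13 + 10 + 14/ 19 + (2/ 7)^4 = 7238165/593047 = 12.21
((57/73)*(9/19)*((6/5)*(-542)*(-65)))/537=380484/13067 = 29.12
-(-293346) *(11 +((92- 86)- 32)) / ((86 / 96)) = -4911840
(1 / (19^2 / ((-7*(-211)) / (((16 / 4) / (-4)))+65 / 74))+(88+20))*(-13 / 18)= -4009603/53428 = -75.05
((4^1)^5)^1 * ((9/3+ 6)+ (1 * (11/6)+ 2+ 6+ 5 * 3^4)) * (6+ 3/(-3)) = 6510080/3 = 2170026.67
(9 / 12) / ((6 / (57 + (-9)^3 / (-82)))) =5403/656 = 8.24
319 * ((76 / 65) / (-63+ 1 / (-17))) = -103037/17420 = -5.91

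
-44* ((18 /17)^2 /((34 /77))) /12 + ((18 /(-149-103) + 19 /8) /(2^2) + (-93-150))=-277035951/1100512 = -251.73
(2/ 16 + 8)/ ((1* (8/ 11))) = 11.17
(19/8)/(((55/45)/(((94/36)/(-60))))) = -893/10560 = -0.08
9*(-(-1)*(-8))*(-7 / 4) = 126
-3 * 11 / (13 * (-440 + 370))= 33/910 = 0.04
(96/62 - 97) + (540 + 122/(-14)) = 94576/217 = 435.83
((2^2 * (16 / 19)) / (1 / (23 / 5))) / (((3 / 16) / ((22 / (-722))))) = -2.52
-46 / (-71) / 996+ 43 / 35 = 1.23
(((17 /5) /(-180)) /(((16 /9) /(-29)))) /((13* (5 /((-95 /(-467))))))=9367/9713600 = 0.00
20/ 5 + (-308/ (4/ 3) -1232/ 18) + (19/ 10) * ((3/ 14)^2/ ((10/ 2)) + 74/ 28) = -25613771/88200 = -290.41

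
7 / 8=0.88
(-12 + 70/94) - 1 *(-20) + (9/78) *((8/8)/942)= 3355451/383708 = 8.74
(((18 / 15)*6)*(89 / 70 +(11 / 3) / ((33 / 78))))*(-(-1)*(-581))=-1039326/25 = -41573.04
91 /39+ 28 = 91/3 = 30.33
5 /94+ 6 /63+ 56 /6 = 6239/658 = 9.48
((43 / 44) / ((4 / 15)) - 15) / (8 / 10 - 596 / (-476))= -395675/71632 = -5.52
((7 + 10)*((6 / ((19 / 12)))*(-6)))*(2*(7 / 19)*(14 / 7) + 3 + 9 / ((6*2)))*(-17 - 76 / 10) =89653716/1805 = 49669.65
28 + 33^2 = 1117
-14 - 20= -34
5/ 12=0.42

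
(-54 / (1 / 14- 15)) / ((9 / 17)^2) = 8092/627 = 12.91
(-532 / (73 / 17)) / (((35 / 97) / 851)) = -106650724/365 = -292193.76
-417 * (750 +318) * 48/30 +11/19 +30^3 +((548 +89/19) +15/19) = -65076477/95 = -685015.55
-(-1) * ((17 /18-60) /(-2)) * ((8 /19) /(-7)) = -2126/1197 = -1.78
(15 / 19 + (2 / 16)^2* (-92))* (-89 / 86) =17533/26144 = 0.67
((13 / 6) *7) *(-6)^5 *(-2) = 235872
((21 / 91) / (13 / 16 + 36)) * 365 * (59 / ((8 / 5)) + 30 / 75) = 653058/7657 = 85.29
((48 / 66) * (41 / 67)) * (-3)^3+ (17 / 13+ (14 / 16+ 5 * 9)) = 2695435/76648 = 35.17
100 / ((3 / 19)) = 633.33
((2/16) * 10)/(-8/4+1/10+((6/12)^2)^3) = -400/603 = -0.66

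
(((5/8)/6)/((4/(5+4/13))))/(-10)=-23/1664 = -0.01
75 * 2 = 150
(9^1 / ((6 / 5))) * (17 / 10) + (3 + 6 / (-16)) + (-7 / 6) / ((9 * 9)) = 29861/1944 = 15.36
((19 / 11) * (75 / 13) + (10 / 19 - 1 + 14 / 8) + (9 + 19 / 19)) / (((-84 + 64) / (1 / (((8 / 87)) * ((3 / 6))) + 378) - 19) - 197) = -28394673/288807904 = -0.10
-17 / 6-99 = -611/6 = -101.83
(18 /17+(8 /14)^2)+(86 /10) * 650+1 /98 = 9315265/1666 = 5591.40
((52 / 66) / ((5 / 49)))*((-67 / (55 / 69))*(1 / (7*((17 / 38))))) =-10657556/51425 = -207.24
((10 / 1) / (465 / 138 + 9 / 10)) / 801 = 1150/393291 = 0.00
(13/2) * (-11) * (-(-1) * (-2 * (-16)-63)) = 4433/2 = 2216.50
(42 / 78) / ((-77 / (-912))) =912/143 = 6.38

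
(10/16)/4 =0.16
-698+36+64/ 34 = -11222/17 = -660.12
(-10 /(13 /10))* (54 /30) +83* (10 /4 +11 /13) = 6861/26 = 263.88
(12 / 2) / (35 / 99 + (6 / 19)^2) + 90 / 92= 10592919/745154 = 14.22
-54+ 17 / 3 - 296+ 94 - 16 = -799/3 = -266.33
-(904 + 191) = -1095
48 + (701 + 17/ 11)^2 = 59727792/121 = 493618.12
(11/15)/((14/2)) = 11/105 = 0.10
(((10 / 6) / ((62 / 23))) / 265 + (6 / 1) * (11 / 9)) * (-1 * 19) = -457995/3286 = -139.38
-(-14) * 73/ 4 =511/2 = 255.50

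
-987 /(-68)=987/68 = 14.51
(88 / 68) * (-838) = -18436/17 = -1084.47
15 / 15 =1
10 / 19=0.53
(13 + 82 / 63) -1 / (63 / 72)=829/63 = 13.16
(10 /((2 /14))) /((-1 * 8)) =-8.75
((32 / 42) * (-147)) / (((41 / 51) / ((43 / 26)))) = -122808/533 = -230.41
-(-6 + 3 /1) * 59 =177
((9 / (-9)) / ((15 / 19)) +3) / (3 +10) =2/15 = 0.13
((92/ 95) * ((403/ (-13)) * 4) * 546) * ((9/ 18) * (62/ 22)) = -96545904/1045 = -92388.42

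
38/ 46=19/23 = 0.83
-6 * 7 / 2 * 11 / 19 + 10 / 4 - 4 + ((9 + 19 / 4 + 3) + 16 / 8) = 387/76 = 5.09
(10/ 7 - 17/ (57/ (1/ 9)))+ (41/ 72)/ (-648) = 8653555/6205248 = 1.39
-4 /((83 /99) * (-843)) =132/23323 = 0.01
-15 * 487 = -7305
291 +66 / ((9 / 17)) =1247/3 = 415.67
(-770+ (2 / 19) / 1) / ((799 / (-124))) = 1813872/15181 = 119.48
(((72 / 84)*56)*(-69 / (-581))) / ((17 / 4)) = 13248/9877 = 1.34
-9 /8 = -1.12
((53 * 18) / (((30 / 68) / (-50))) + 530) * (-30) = 3227700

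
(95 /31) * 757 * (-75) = -5393625/31 = -173987.90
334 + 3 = 337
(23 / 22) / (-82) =-23/1804 = -0.01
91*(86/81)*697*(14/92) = 10247.73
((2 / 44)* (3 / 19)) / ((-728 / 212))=-159/76076 = 0.00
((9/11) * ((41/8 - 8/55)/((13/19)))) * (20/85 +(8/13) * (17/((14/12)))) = 190488357/3476330 = 54.80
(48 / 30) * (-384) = -3072/5 = -614.40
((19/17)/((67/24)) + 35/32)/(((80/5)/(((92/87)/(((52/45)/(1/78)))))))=481735/439708672 = 0.00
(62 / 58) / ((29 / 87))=93/29 = 3.21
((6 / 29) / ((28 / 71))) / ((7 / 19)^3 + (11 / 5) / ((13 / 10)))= 18992571/63074942 = 0.30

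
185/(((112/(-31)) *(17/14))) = -5735/136 = -42.17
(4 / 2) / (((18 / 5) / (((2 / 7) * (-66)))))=-220/21 = -10.48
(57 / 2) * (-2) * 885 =-50445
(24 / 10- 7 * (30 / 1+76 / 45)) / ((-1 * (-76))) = -4937/1710 = -2.89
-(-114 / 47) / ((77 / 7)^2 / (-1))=-114/5687 = -0.02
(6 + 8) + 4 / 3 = 46/3 = 15.33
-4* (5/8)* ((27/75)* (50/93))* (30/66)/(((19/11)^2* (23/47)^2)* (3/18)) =-10934550/5920039 = -1.85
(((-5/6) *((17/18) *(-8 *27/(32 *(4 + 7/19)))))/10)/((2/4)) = 323/1328 = 0.24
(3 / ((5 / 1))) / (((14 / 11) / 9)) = 297/70 = 4.24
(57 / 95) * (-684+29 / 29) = -2049/5 = -409.80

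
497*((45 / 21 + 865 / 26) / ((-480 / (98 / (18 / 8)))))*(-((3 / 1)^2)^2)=13453293/104 = 129358.59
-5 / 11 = -0.45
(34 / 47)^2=1156/2209 = 0.52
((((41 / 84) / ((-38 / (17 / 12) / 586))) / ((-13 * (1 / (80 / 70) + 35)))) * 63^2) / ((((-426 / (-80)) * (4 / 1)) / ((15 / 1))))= 1120725/17537 = 63.91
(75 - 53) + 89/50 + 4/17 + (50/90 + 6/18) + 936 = 7350917/7650 = 960.90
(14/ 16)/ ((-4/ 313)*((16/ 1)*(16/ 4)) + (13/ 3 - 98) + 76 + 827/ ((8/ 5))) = 6573/3743909 = 0.00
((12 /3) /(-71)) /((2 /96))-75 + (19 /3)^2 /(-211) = -10502414/134829 = -77.89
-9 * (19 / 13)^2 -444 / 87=-119233/4901 = -24.33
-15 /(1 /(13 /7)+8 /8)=-9.75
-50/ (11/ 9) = -450/11 = -40.91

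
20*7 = 140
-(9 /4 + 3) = -21/4 = -5.25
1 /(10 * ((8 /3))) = 3/80 = 0.04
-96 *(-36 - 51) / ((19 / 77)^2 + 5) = 2751056/1667 = 1650.30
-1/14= -0.07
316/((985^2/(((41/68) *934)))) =3025226/16493825 = 0.18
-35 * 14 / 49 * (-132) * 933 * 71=87440760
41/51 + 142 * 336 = 2433353/51 = 47712.80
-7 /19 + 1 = 12/19 = 0.63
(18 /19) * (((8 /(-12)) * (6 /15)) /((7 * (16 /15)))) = -9/266 = -0.03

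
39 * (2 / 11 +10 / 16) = 2769/88 = 31.47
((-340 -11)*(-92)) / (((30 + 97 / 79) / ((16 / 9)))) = 4535232/2467 = 1838.36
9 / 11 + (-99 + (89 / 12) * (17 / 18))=-216637/2376 = -91.18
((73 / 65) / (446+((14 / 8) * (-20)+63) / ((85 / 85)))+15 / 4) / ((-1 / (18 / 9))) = -231221/30810 = -7.50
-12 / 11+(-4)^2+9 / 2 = 427/22 = 19.41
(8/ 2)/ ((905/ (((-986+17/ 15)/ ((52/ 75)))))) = -14773/2353 = -6.28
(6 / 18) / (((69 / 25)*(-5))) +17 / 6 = 1163/414 = 2.81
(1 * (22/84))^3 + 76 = 5632019/74088 = 76.02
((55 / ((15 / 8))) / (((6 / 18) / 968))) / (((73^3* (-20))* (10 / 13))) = -138424/9725425 = -0.01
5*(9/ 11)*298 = 1219.09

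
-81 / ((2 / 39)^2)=-123201/4 = -30800.25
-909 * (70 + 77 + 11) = -143622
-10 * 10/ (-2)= 50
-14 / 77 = -2/11 = -0.18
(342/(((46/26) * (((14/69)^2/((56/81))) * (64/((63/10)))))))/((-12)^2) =5681/2560 = 2.22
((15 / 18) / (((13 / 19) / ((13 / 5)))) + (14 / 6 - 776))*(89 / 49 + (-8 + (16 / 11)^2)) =37167379/11858 = 3134.37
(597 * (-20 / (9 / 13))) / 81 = -51740/243 = -212.92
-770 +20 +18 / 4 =-745.50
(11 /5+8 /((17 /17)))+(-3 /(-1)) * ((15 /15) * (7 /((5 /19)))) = 90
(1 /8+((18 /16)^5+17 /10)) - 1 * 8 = -716467/163840 = -4.37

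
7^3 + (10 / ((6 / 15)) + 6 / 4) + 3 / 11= 8135/22 = 369.77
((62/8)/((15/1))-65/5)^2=561001/3600 = 155.83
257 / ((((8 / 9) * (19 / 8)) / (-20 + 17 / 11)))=-469539/209 = -2246.60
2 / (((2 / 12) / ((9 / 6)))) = 18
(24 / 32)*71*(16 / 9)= 284/3 = 94.67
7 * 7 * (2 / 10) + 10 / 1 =99/5 = 19.80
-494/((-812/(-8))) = -988/203 = -4.87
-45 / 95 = -9/19 = -0.47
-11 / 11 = -1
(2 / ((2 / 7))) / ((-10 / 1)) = -7/10 = -0.70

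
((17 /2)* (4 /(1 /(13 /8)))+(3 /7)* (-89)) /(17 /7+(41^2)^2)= 479/79121376 = 0.00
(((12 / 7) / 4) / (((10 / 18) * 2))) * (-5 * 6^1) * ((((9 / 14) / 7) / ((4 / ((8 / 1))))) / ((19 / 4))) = -2916/6517 = -0.45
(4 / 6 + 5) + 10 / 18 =56/9 = 6.22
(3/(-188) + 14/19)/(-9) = -0.08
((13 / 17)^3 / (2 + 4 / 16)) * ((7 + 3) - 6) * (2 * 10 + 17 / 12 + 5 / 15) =254852/14739 = 17.29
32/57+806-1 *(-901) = 97331/57 = 1707.56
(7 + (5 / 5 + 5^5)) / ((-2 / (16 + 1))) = -53261/2 = -26630.50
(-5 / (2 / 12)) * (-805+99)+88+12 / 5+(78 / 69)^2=56263588/2645 = 21271.68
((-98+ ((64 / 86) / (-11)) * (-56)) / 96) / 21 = -0.05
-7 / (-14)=1/2 = 0.50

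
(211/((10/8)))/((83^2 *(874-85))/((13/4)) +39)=10972/108710955 = 0.00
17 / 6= 2.83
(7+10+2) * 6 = 114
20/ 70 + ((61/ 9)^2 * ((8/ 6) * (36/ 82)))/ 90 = 203818/348705 = 0.58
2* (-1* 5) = -10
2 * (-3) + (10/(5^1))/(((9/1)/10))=-34/9 = -3.78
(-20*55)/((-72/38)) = 5225/9 = 580.56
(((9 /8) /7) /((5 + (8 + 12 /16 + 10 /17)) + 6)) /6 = 17/12908 = 0.00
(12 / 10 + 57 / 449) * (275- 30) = 145971/449 = 325.10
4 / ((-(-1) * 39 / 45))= 60/13 = 4.62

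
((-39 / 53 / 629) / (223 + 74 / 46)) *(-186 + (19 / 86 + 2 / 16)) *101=36389795/372599472 = 0.10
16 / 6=8/3 = 2.67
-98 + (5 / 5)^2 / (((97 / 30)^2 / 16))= -907682/9409 = -96.47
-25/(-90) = 5/18 = 0.28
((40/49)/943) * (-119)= -680/6601 = -0.10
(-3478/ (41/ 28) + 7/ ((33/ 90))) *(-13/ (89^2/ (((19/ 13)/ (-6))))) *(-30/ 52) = 50474165/92881646 = 0.54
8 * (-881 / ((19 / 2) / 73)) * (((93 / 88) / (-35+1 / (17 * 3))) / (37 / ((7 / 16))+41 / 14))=305036559/16312450 = 18.70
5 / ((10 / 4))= 2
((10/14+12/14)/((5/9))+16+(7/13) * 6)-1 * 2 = 9127/455 = 20.06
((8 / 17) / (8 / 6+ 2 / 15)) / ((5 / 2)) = 24/187 = 0.13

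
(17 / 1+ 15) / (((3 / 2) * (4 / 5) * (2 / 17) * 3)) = 680/9 = 75.56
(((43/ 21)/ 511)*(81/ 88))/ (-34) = -1161/10702384 = 0.00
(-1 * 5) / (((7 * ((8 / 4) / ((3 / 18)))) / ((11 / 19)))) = -55/1596 = -0.03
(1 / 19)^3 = 1/6859 = 0.00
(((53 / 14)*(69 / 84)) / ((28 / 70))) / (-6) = -6095/4704 = -1.30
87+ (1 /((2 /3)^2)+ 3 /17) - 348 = -17583/68 = -258.57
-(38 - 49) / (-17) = -11/17 = -0.65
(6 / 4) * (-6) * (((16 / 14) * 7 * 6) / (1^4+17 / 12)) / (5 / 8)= -41472/145 = -286.01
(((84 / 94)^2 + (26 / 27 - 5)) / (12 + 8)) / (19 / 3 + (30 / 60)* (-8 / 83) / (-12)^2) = -16031699/627013605 = -0.03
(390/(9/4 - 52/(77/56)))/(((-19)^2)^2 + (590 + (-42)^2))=-1144/13842425 = 0.00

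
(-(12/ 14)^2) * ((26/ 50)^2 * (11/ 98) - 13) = 14299038/1500625 = 9.53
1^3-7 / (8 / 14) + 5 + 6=-1/4 = -0.25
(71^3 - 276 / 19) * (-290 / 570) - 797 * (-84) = -124696273/1083 = -115139.68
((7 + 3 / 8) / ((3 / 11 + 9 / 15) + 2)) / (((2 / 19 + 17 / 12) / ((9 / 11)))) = 151335/109652 = 1.38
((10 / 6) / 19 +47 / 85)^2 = 9634816/23474025 = 0.41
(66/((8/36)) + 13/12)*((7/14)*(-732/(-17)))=218197/34 = 6417.56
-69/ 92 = -3/4 = -0.75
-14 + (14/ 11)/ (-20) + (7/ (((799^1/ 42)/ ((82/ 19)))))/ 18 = -70013041/5009730 = -13.98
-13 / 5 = -2.60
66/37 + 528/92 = 6402/851 = 7.52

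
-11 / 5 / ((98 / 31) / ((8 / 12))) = -341/735 = -0.46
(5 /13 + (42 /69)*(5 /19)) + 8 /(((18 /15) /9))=343955/5681 = 60.54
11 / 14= 0.79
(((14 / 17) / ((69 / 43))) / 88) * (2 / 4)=301/103224 = 0.00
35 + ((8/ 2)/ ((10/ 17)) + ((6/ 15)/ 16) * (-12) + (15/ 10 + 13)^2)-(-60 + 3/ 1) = 1235/4 = 308.75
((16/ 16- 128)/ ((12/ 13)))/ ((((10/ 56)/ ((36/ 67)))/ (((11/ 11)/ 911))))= -138684/305185 = -0.45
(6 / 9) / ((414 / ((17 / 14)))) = 17/8694 = 0.00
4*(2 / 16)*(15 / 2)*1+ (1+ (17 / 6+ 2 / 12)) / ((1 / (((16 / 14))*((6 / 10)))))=909/140 = 6.49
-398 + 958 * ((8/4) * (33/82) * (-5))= -174388/41 = -4253.37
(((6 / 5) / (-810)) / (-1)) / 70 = 1/47250 = 0.00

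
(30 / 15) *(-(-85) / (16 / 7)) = 595/8 = 74.38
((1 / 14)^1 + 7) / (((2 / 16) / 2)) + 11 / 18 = 14333/126 = 113.75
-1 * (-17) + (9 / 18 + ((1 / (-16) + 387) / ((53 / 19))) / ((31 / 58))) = 3641261/13144 = 277.03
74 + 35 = 109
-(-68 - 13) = 81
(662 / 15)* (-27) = -5958/5 = -1191.60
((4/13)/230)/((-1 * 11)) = -2/16445 = 0.00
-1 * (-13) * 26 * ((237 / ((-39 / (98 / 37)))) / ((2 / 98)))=-9863308/37 = -266575.89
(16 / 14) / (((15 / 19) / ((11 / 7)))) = 1672/735 = 2.27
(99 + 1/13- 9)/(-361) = -1171/4693 = -0.25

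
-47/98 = -0.48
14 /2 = 7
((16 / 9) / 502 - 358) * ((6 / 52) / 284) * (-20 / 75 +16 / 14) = -9300211/72976995 = -0.13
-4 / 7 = -0.57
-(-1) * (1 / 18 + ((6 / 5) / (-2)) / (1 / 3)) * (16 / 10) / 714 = -314/80325 = 0.00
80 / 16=5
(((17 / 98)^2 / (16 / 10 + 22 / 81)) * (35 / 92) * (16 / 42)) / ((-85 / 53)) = -121635/83718068 = 0.00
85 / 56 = 1.52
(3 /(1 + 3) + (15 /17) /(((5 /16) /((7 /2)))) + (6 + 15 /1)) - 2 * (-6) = 2967/68 = 43.63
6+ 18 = 24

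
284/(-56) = -71/14 = -5.07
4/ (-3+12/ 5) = -20/3 = -6.67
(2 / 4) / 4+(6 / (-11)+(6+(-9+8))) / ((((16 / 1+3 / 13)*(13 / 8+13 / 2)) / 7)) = 33557/92840 = 0.36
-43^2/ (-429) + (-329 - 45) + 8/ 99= -475687/1287 = -369.61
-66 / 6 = -11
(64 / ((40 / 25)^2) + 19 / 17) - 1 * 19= 121/17 = 7.12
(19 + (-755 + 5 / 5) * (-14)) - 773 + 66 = 9868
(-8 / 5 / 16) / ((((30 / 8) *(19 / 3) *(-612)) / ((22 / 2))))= 11/145350 = 0.00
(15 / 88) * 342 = 58.30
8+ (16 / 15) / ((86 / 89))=5872/645 = 9.10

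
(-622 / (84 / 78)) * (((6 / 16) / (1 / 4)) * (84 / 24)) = -12129/4 = -3032.25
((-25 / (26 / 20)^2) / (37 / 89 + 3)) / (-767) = 55625/9851348 = 0.01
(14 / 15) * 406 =5684/15 = 378.93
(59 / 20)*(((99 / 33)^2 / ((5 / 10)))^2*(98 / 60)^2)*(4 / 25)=1274931/3125 = 407.98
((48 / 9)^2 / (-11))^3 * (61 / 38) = -511705088/18435681 = -27.76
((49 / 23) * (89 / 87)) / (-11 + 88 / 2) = 4361/66033 = 0.07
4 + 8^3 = 516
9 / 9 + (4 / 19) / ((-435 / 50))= 1613/1653 = 0.98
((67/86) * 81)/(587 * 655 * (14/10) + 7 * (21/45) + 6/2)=81405/694387994 = 0.00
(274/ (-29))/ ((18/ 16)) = -2192/261 = -8.40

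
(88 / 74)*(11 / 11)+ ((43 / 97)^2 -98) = -33634625/348133 = -96.61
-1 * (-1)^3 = 1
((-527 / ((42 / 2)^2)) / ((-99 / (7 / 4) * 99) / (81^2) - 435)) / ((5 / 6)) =1674/508795 = 0.00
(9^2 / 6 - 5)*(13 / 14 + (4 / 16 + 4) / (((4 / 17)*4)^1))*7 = 41463/128 = 323.93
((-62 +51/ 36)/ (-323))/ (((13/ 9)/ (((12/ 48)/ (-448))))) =-2181/30098432 = 0.00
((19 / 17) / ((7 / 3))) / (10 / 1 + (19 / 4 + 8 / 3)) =36/1309 = 0.03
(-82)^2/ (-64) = -1681/16 = -105.06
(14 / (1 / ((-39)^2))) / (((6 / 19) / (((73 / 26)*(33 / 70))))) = 1785069/20 = 89253.45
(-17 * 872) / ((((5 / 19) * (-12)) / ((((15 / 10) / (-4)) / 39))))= -45.14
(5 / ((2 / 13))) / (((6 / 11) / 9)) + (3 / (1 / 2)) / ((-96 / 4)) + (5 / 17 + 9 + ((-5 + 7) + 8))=9440/17 = 555.29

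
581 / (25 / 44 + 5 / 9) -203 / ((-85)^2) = 332441753/643025 = 517.00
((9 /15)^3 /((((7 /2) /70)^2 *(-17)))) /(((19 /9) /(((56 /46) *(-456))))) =1336.44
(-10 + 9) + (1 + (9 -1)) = 8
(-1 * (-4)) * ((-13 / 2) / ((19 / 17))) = -23.26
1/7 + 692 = 4845/7 = 692.14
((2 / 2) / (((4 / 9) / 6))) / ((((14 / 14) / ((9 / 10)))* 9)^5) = 27/200000 = 0.00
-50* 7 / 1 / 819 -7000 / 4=-1750.43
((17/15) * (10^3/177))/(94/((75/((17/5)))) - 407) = -425000/26731779 = -0.02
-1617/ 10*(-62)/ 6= 16709/10 = 1670.90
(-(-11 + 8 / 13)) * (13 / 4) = 135/4 = 33.75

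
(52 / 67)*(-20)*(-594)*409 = 252663840/67 = 3771102.09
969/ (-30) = -323/10 = -32.30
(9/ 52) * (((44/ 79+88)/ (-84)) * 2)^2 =3059001/3975517 = 0.77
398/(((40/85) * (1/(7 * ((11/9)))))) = 260491/36 = 7235.86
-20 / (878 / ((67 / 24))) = -0.06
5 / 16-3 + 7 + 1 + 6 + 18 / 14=1411/112 = 12.60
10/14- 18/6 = -16/7 = -2.29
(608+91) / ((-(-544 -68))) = 233/204 = 1.14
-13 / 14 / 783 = -13/10962 = 0.00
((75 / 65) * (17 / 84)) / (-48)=-85/17472 = 0.00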